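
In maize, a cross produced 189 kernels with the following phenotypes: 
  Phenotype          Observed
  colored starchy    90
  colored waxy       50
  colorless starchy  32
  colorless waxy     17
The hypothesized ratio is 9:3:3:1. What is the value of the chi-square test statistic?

Expected counts for N = 189 under a 9:3:3:1 ratio (total parts = 16):
  colored starchy: 189 × 9/16 = 106.3125
  colored waxy: 189 × 3/16 = 35.4375
  colorless starchy: 189 × 3/16 = 35.4375
  colorless waxy: 189 × 1/16 = 11.8125
χ² = Σ (O − E)² / E
  colored starchy: (90 − 106.3125)² / 106.3125 = 2.5030
  colored waxy: (50 − 35.4375)² / 35.4375 = 5.9842
  colorless starchy: (32 − 35.4375)² / 35.4375 = 0.3334
  colorless waxy: (17 − 11.8125)² / 11.8125 = 2.2781
χ² = 2.5030 + 5.9842 + 0.3334 + 2.2781 = 11.0987 ≈ 11.099

11.099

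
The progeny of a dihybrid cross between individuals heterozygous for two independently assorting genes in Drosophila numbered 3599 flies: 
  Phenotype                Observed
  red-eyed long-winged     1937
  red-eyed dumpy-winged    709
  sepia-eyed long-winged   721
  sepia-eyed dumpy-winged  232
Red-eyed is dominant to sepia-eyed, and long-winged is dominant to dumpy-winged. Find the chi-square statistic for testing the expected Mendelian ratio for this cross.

A dihybrid F₂ with independent assortment and complete dominance at both loci gives a 9:3:3:1 phenotypic ratio.
The 9:3:3:1 ratio has 16 parts, so with N = 3599 the expected counts are:
  red-eyed long-winged: 3599 × 9/16 = 2024.4375
  red-eyed dumpy-winged: 3599 × 3/16 = 674.8125
  sepia-eyed long-winged: 3599 × 3/16 = 674.8125
  sepia-eyed dumpy-winged: 3599 × 1/16 = 224.9375
χ² = Σ (O − E)² / E
  red-eyed long-winged: (1937 − 2024.4375)² / 2024.4375 = 3.7765
  red-eyed dumpy-winged: (709 − 674.8125)² / 674.8125 = 1.7320
  sepia-eyed long-winged: (721 − 674.8125)² / 674.8125 = 3.1613
  sepia-eyed dumpy-winged: (232 − 224.9375)² / 224.9375 = 0.2217
χ² = 3.7765 + 1.7320 + 3.1613 + 0.2217 = 8.8915 ≈ 8.892

8.892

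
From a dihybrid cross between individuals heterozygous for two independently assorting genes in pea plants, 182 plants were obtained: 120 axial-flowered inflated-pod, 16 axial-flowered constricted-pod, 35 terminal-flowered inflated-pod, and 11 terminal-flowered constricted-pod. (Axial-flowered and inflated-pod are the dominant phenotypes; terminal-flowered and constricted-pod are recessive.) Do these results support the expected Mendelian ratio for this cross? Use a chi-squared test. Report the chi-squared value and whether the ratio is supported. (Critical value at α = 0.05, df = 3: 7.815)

12.696; not consistent

A dihybrid F₂ with independent assortment and complete dominance at both loci gives a 9:3:3:1 phenotypic ratio.
Under the 9:3:3:1 hypothesis (Σ ratio = 16, N = 182):
  axial-flowered inflated-pod: 182 × 9/16 = 102.375
  axial-flowered constricted-pod: 182 × 3/16 = 34.125
  terminal-flowered inflated-pod: 182 × 3/16 = 34.125
  terminal-flowered constricted-pod: 182 × 1/16 = 11.375
χ² = Σ (O − E)² / E
  axial-flowered inflated-pod: (120 − 102.375)² / 102.375 = 3.0343
  axial-flowered constricted-pod: (16 − 34.125)² / 34.125 = 9.6268
  terminal-flowered inflated-pod: (35 − 34.125)² / 34.125 = 0.0224
  terminal-flowered constricted-pod: (11 − 11.375)² / 11.375 = 0.0124
χ² = 3.0343 + 9.6268 + 0.0224 + 0.0124 = 12.6959 ≈ 12.696
Degrees of freedom = 4 − 1 = 3; critical value at α = 0.05 is 7.815.
Since 12.696 > 7.815, we reject the null hypothesis — the data do not fit the 9:3:3:1 ratio.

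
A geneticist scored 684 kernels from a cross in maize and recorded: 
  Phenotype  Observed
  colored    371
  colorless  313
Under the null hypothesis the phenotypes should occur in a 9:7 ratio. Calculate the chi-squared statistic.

Under the 9:7 hypothesis (Σ ratio = 16, N = 684):
  colored: 684 × 9/16 = 384.75
  colorless: 684 × 7/16 = 299.25
χ² = Σ (O − E)² / E
  colored: (371 − 384.75)² / 384.75 = 0.4914
  colorless: (313 − 299.25)² / 299.25 = 0.6318
χ² = 0.4914 + 0.6318 = 1.1232 ≈ 1.123

1.123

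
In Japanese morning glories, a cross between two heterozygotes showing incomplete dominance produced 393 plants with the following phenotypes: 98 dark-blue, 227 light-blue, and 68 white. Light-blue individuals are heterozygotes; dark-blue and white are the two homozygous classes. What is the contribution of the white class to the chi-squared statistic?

9.314

With incomplete dominance, a heterozygote × heterozygote cross gives a 1:2:1 phenotypic ratio.
Under the 1:2:1 hypothesis (Σ ratio = 4, N = 393):
  dark-blue: 393 × 1/4 = 98.25
  light-blue: 393 × 2/4 = 196.5
  white: 393 × 1/4 = 98.25
Contribution of white: (68 − 98.25)² / 98.25 = 9.3136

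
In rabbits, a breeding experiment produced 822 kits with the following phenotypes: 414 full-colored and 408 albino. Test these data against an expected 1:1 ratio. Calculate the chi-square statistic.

Total ratio parts = 2. Expected numbers out of 822:
  full-colored: 822 × 1/2 = 411
  albino: 822 × 1/2 = 411
χ² = Σ (O − E)² / E
  full-colored: (414 − 411)² / 411 = 0.0219
  albino: (408 − 411)² / 411 = 0.0219
χ² = 0.0219 + 0.0219 = 0.0438 ≈ 0.044

0.044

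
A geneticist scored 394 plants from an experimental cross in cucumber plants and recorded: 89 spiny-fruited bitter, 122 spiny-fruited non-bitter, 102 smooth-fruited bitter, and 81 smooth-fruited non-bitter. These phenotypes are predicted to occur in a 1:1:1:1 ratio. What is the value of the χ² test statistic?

The 1:1:1:1 ratio has 4 parts, so with N = 394 the expected counts are:
  spiny-fruited bitter: 394 × 1/4 = 98.5
  spiny-fruited non-bitter: 394 × 1/4 = 98.5
  smooth-fruited bitter: 394 × 1/4 = 98.5
  smooth-fruited non-bitter: 394 × 1/4 = 98.5
χ² = Σ (O − E)² / E
  spiny-fruited bitter: (89 − 98.5)² / 98.5 = 0.9162
  spiny-fruited non-bitter: (122 − 98.5)² / 98.5 = 5.6066
  smooth-fruited bitter: (102 − 98.5)² / 98.5 = 0.1244
  smooth-fruited non-bitter: (81 − 98.5)² / 98.5 = 3.1091
χ² = 0.9162 + 5.6066 + 0.1244 + 3.1091 = 9.7563 ≈ 9.756

9.756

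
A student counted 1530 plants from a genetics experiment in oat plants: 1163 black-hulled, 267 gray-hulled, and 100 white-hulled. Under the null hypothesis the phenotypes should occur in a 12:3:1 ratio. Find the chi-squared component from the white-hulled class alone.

0.200

Under the 12:3:1 hypothesis (Σ ratio = 16, N = 1530):
  black-hulled: 1530 × 12/16 = 1147.5
  gray-hulled: 1530 × 3/16 = 286.875
  white-hulled: 1530 × 1/16 = 95.625
Contribution of white-hulled: (100 − 95.625)² / 95.625 = 0.2002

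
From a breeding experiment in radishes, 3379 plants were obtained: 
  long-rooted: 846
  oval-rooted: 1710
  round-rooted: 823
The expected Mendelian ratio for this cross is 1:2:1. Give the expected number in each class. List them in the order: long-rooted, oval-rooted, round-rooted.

Expected counts for N = 3379 under a 1:2:1 ratio (total parts = 4):
  long-rooted: 3379 × 1/4 = 844.75
  oval-rooted: 3379 × 2/4 = 1689.5
  round-rooted: 3379 × 1/4 = 844.75

844.75, 1689.5, 844.75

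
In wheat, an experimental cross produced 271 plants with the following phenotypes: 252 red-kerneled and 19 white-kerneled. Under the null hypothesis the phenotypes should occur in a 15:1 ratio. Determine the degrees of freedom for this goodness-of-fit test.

A goodness-of-fit test with 2 phenotype classes has df = 2 − 1 = 1.

1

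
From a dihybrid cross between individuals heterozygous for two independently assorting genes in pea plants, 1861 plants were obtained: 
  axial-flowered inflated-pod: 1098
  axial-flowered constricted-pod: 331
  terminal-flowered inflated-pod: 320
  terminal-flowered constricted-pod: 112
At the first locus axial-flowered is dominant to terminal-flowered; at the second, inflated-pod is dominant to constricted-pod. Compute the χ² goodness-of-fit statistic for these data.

5.985

A dihybrid F₂ with independent assortment and complete dominance at both loci gives a 9:3:3:1 phenotypic ratio.
Under the 9:3:3:1 hypothesis (Σ ratio = 16, N = 1861):
  axial-flowered inflated-pod: 1861 × 9/16 = 1046.8125
  axial-flowered constricted-pod: 1861 × 3/16 = 348.9375
  terminal-flowered inflated-pod: 1861 × 3/16 = 348.9375
  terminal-flowered constricted-pod: 1861 × 1/16 = 116.3125
χ² = Σ (O − E)² / E
  axial-flowered inflated-pod: (1098 − 1046.8125)² / 1046.8125 = 2.5030
  axial-flowered constricted-pod: (331 − 348.9375)² / 348.9375 = 0.9221
  terminal-flowered inflated-pod: (320 − 348.9375)² / 348.9375 = 2.3998
  terminal-flowered constricted-pod: (112 − 116.3125)² / 116.3125 = 0.1599
χ² = 2.5030 + 0.9221 + 2.3998 + 0.1599 = 5.9848 ≈ 5.985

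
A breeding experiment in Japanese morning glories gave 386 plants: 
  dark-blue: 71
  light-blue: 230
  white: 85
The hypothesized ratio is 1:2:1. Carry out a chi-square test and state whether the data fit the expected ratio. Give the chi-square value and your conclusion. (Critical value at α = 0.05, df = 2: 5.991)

Expected counts for N = 386 under a 1:2:1 ratio (total parts = 4):
  dark-blue: 386 × 1/4 = 96.5
  light-blue: 386 × 2/4 = 193
  white: 386 × 1/4 = 96.5
χ² = Σ (O − E)² / E
  dark-blue: (71 − 96.5)² / 96.5 = 6.7383
  light-blue: (230 − 193)² / 193 = 7.0933
  white: (85 − 96.5)² / 96.5 = 1.3705
χ² = 6.7383 + 7.0933 + 1.3705 = 15.2021 ≈ 15.202
Degrees of freedom = 3 − 1 = 2; critical value at α = 0.05 is 5.991.
Since 15.202 > 5.991, we reject the null hypothesis — the data do not fit the 1:2:1 ratio.

15.202; not consistent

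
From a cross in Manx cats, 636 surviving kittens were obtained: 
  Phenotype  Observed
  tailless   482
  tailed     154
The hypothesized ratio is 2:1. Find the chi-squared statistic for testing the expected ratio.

23.802

Under the 2:1 hypothesis (Σ ratio = 3, N = 636):
  tailless: 636 × 2/3 = 424
  tailed: 636 × 1/3 = 212
χ² = Σ (O − E)² / E
  tailless: (482 − 424)² / 424 = 7.9340
  tailed: (154 − 212)² / 212 = 15.8679
χ² = 7.9340 + 15.8679 = 23.8019 ≈ 23.802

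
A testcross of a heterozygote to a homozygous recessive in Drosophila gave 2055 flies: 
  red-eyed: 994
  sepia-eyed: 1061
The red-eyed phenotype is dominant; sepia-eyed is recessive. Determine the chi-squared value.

A testcross of a heterozygote (Aa × aa) gives a 1:1 phenotypic ratio.
Under the 1:1 hypothesis (Σ ratio = 2, N = 2055):
  red-eyed: 2055 × 1/2 = 1027.5
  sepia-eyed: 2055 × 1/2 = 1027.5
χ² = Σ (O − E)² / E
  red-eyed: (994 − 1027.5)² / 1027.5 = 1.0922
  sepia-eyed: (1061 − 1027.5)² / 1027.5 = 1.0922
χ² = 1.0922 + 1.0922 = 2.1844 ≈ 2.184

2.184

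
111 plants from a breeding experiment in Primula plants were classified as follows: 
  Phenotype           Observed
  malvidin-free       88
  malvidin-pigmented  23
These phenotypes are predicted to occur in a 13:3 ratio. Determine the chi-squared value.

Under the 13:3 hypothesis (Σ ratio = 16, N = 111):
  malvidin-free: 111 × 13/16 = 90.1875
  malvidin-pigmented: 111 × 3/16 = 20.8125
χ² = Σ (O − E)² / E
  malvidin-free: (88 − 90.1875)² / 90.1875 = 0.0531
  malvidin-pigmented: (23 − 20.8125)² / 20.8125 = 0.2299
χ² = 0.0531 + 0.2299 = 0.283

0.283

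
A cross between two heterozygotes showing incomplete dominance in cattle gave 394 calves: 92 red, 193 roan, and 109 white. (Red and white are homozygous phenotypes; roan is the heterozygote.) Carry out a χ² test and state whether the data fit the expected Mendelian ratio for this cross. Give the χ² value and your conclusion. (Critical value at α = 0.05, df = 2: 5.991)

1.629; consistent

With incomplete dominance, a heterozygote × heterozygote cross gives a 1:2:1 phenotypic ratio.
Expected counts for N = 394 under a 1:2:1 ratio (total parts = 4):
  red: 394 × 1/4 = 98.5
  roan: 394 × 2/4 = 197
  white: 394 × 1/4 = 98.5
χ² = Σ (O − E)² / E
  red: (92 − 98.5)² / 98.5 = 0.4289
  roan: (193 − 197)² / 197 = 0.0812
  white: (109 − 98.5)² / 98.5 = 1.1193
χ² = 0.4289 + 0.0812 + 1.1193 = 1.6294 ≈ 1.629
Degrees of freedom = 3 − 1 = 2; critical value at α = 0.05 is 5.991.
Since 1.629 < 5.991, we fail to reject the null hypothesis — the data are consistent with the 1:2:1 ratio.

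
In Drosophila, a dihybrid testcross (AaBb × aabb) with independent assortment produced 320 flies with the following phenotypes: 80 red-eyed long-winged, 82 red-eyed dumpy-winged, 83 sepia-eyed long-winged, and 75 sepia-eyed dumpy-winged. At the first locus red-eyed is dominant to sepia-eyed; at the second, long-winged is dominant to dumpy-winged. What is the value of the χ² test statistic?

0.475

A dihybrid testcross with independent assortment gives a 1:1:1:1 ratio.
Expected counts for N = 320 under a 1:1:1:1 ratio (total parts = 4):
  red-eyed long-winged: 320 × 1/4 = 80
  red-eyed dumpy-winged: 320 × 1/4 = 80
  sepia-eyed long-winged: 320 × 1/4 = 80
  sepia-eyed dumpy-winged: 320 × 1/4 = 80
χ² = Σ (O − E)² / E
  red-eyed long-winged: (80 − 80)² / 80 = 0.0000
  red-eyed dumpy-winged: (82 − 80)² / 80 = 0.0500
  sepia-eyed long-winged: (83 − 80)² / 80 = 0.1125
  sepia-eyed dumpy-winged: (75 − 80)² / 80 = 0.3125
χ² = 0.0000 + 0.0500 + 0.1125 + 0.3125 = 0.475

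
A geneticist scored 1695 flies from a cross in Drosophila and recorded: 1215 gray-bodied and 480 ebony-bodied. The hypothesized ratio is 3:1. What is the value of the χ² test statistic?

Total ratio parts = 4. Expected numbers out of 1695:
  gray-bodied: 1695 × 3/4 = 1271.25
  ebony-bodied: 1695 × 1/4 = 423.75
χ² = Σ (O − E)² / E
  gray-bodied: (1215 − 1271.25)² / 1271.25 = 2.4889
  ebony-bodied: (480 − 423.75)² / 423.75 = 7.4668
χ² = 2.4889 + 7.4668 = 9.9557 ≈ 9.956

9.956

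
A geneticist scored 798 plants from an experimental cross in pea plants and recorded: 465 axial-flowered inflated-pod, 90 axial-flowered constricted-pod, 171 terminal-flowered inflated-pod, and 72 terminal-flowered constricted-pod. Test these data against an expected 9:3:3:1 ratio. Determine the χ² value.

37.208

Total ratio parts = 16. Expected numbers out of 798:
  axial-flowered inflated-pod: 798 × 9/16 = 448.875
  axial-flowered constricted-pod: 798 × 3/16 = 149.625
  terminal-flowered inflated-pod: 798 × 3/16 = 149.625
  terminal-flowered constricted-pod: 798 × 1/16 = 49.875
χ² = Σ (O − E)² / E
  axial-flowered inflated-pod: (465 − 448.875)² / 448.875 = 0.5793
  axial-flowered constricted-pod: (90 − 149.625)² / 149.625 = 23.7603
  terminal-flowered inflated-pod: (171 − 149.625)² / 149.625 = 3.0536
  terminal-flowered constricted-pod: (72 − 49.875)² / 49.875 = 9.8148
χ² = 0.5793 + 23.7603 + 3.0536 + 9.8148 = 37.208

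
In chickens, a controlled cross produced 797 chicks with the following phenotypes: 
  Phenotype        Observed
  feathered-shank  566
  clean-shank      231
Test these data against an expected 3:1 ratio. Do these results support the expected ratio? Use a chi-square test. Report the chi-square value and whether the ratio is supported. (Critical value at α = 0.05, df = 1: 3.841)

6.746; not consistent

Total ratio parts = 4. Expected numbers out of 797:
  feathered-shank: 797 × 3/4 = 597.75
  clean-shank: 797 × 1/4 = 199.25
χ² = Σ (O − E)² / E
  feathered-shank: (566 − 597.75)² / 597.75 = 1.6864
  clean-shank: (231 − 199.25)² / 199.25 = 5.0593
χ² = 1.6864 + 5.0593 = 6.7457 ≈ 6.746
Degrees of freedom = 2 − 1 = 1; critical value at α = 0.05 is 3.841.
Since 6.746 > 3.841, we reject the null hypothesis — the data do not fit the 3:1 ratio.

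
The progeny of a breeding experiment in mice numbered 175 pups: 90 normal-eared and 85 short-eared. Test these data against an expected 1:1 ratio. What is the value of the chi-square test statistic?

Total ratio parts = 2. Expected numbers out of 175:
  normal-eared: 175 × 1/2 = 87.5
  short-eared: 175 × 1/2 = 87.5
χ² = Σ (O − E)² / E
  normal-eared: (90 − 87.5)² / 87.5 = 0.0714
  short-eared: (85 − 87.5)² / 87.5 = 0.0714
χ² = 0.0714 + 0.0714 = 0.1428 ≈ 0.143

0.143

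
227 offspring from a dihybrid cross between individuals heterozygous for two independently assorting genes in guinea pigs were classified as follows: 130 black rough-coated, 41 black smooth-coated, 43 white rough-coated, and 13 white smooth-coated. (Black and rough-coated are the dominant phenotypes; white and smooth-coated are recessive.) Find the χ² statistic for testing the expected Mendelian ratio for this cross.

0.203

A dihybrid F₂ with independent assortment and complete dominance at both loci gives a 9:3:3:1 phenotypic ratio.
Under the 9:3:3:1 hypothesis (Σ ratio = 16, N = 227):
  black rough-coated: 227 × 9/16 = 127.6875
  black smooth-coated: 227 × 3/16 = 42.5625
  white rough-coated: 227 × 3/16 = 42.5625
  white smooth-coated: 227 × 1/16 = 14.1875
χ² = Σ (O − E)² / E
  black rough-coated: (130 − 127.6875)² / 127.6875 = 0.0419
  black smooth-coated: (41 − 42.5625)² / 42.5625 = 0.0574
  white rough-coated: (43 − 42.5625)² / 42.5625 = 0.0045
  white smooth-coated: (13 − 14.1875)² / 14.1875 = 0.0994
χ² = 0.0419 + 0.0574 + 0.0045 + 0.0994 = 0.2032 ≈ 0.203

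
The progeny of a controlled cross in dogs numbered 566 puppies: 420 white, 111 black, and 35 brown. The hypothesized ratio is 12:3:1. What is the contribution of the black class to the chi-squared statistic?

Expected counts for N = 566 under a 12:3:1 ratio (total parts = 16):
  white: 566 × 12/16 = 424.5
  black: 566 × 3/16 = 106.125
  brown: 566 × 1/16 = 35.375
Contribution of black: (111 − 106.125)² / 106.125 = 0.2239

0.224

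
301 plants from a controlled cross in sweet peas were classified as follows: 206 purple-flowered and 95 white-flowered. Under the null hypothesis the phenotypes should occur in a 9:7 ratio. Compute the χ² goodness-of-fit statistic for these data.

18.171

Under the 9:7 hypothesis (Σ ratio = 16, N = 301):
  purple-flowered: 301 × 9/16 = 169.3125
  white-flowered: 301 × 7/16 = 131.6875
χ² = Σ (O − E)² / E
  purple-flowered: (206 − 169.3125)² / 169.3125 = 7.9496
  white-flowered: (95 − 131.6875)² / 131.6875 = 10.2210
χ² = 7.9496 + 10.2210 = 18.1706 ≈ 18.171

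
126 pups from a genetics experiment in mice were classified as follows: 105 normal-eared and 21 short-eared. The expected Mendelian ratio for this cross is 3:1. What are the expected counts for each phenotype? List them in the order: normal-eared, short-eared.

Total ratio parts = 4. Expected numbers out of 126:
  normal-eared: 126 × 3/4 = 94.5
  short-eared: 126 × 1/4 = 31.5

94.5, 31.5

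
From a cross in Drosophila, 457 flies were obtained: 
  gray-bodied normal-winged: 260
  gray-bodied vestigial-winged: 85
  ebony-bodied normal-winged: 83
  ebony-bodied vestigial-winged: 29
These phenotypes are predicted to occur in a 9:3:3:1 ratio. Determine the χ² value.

Under the 9:3:3:1 hypothesis (Σ ratio = 16, N = 457):
  gray-bodied normal-winged: 457 × 9/16 = 257.0625
  gray-bodied vestigial-winged: 457 × 3/16 = 85.6875
  ebony-bodied normal-winged: 457 × 3/16 = 85.6875
  ebony-bodied vestigial-winged: 457 × 1/16 = 28.5625
χ² = Σ (O − E)² / E
  gray-bodied normal-winged: (260 − 257.0625)² / 257.0625 = 0.0336
  gray-bodied vestigial-winged: (85 − 85.6875)² / 85.6875 = 0.0055
  ebony-bodied normal-winged: (83 − 85.6875)² / 85.6875 = 0.0843
  ebony-bodied vestigial-winged: (29 − 28.5625)² / 28.5625 = 0.0067
χ² = 0.0336 + 0.0055 + 0.0843 + 0.0067 = 0.1301 ≈ 0.130

0.130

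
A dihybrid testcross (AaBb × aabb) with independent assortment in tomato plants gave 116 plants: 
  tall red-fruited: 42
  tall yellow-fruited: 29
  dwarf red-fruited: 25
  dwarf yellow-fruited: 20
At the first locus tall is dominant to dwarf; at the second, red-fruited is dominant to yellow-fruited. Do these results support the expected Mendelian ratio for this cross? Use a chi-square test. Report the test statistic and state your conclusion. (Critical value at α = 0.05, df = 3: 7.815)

9.172; not consistent

A dihybrid testcross with independent assortment gives a 1:1:1:1 ratio.
The 1:1:1:1 ratio has 4 parts, so with N = 116 the expected counts are:
  tall red-fruited: 116 × 1/4 = 29
  tall yellow-fruited: 116 × 1/4 = 29
  dwarf red-fruited: 116 × 1/4 = 29
  dwarf yellow-fruited: 116 × 1/4 = 29
χ² = Σ (O − E)² / E
  tall red-fruited: (42 − 29)² / 29 = 5.8276
  tall yellow-fruited: (29 − 29)² / 29 = 0.0000
  dwarf red-fruited: (25 − 29)² / 29 = 0.5517
  dwarf yellow-fruited: (20 − 29)² / 29 = 2.7931
χ² = 5.8276 + 0.0000 + 0.5517 + 2.7931 = 9.1724 ≈ 9.172
Degrees of freedom = 4 − 1 = 3; critical value at α = 0.05 is 7.815.
Since 9.172 > 7.815, we reject the null hypothesis — the data do not fit the 1:1:1:1 ratio.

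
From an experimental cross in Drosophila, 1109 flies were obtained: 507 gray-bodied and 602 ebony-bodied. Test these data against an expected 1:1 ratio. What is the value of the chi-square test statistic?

8.138

The 1:1 ratio has 2 parts, so with N = 1109 the expected counts are:
  gray-bodied: 1109 × 1/2 = 554.5
  ebony-bodied: 1109 × 1/2 = 554.5
χ² = Σ (O − E)² / E
  gray-bodied: (507 − 554.5)² / 554.5 = 4.0690
  ebony-bodied: (602 − 554.5)² / 554.5 = 4.0690
χ² = 4.0690 + 4.0690 = 8.138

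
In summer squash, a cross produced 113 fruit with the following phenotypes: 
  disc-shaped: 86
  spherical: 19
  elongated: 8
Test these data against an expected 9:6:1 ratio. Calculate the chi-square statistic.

Total ratio parts = 16. Expected numbers out of 113:
  disc-shaped: 113 × 9/16 = 63.5625
  spherical: 113 × 6/16 = 42.375
  elongated: 113 × 1/16 = 7.0625
χ² = Σ (O − E)² / E
  disc-shaped: (86 − 63.5625)² / 63.5625 = 7.9204
  spherical: (19 − 42.375)² / 42.375 = 12.8942
  elongated: (8 − 7.0625)² / 7.0625 = 0.1244
χ² = 7.9204 + 12.8942 + 0.1244 = 20.939

20.939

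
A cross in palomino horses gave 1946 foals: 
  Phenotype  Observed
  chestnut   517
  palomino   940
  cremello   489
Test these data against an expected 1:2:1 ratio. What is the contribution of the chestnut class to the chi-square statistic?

Under the 1:2:1 hypothesis (Σ ratio = 4, N = 1946):
  chestnut: 1946 × 1/4 = 486.5
  palomino: 1946 × 2/4 = 973
  cremello: 1946 × 1/4 = 486.5
Contribution of chestnut: (517 − 486.5)² / 486.5 = 1.9121

1.912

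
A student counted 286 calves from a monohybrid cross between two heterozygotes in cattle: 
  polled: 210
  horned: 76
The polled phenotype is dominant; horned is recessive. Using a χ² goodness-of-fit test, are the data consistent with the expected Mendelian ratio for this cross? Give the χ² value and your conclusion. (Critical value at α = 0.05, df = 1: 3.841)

For a monohybrid cross between heterozygotes with complete dominance, the expected phenotypic ratio is 3:1.
Total ratio parts = 4. Expected numbers out of 286:
  polled: 286 × 3/4 = 214.5
  horned: 286 × 1/4 = 71.5
χ² = Σ (O − E)² / E
  polled: (210 − 214.5)² / 214.5 = 0.0944
  horned: (76 − 71.5)² / 71.5 = 0.2832
χ² = 0.0944 + 0.2832 = 0.3776 ≈ 0.378
Degrees of freedom = 2 − 1 = 1; critical value at α = 0.05 is 3.841.
Since 0.378 < 3.841, we fail to reject the null hypothesis — the data are consistent with the 3:1 ratio.

0.378; consistent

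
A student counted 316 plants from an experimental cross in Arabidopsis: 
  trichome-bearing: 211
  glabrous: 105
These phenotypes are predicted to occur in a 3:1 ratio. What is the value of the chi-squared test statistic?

Total ratio parts = 4. Expected numbers out of 316:
  trichome-bearing: 316 × 3/4 = 237
  glabrous: 316 × 1/4 = 79
χ² = Σ (O − E)² / E
  trichome-bearing: (211 − 237)² / 237 = 2.8523
  glabrous: (105 − 79)² / 79 = 8.5570
χ² = 2.8523 + 8.5570 = 11.4093 ≈ 11.409

11.409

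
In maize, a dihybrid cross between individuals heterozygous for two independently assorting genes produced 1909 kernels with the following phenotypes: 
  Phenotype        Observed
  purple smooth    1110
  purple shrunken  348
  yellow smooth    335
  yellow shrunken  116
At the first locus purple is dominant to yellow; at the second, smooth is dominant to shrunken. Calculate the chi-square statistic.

3.057

A dihybrid F₂ with independent assortment and complete dominance at both loci gives a 9:3:3:1 phenotypic ratio.
Total ratio parts = 16. Expected numbers out of 1909:
  purple smooth: 1909 × 9/16 = 1073.8125
  purple shrunken: 1909 × 3/16 = 357.9375
  yellow smooth: 1909 × 3/16 = 357.9375
  yellow shrunken: 1909 × 1/16 = 119.3125
χ² = Σ (O − E)² / E
  purple smooth: (1110 − 1073.8125)² / 1073.8125 = 1.2195
  purple shrunken: (348 − 357.9375)² / 357.9375 = 0.2759
  yellow smooth: (335 − 357.9375)² / 357.9375 = 1.4699
  yellow shrunken: (116 − 119.3125)² / 119.3125 = 0.0920
χ² = 1.2195 + 0.2759 + 1.4699 + 0.0920 = 3.0573 ≈ 3.057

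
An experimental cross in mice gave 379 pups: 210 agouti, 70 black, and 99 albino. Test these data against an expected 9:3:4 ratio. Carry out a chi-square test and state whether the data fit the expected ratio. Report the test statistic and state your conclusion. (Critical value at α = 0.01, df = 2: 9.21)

0.254; consistent

The 9:3:4 ratio has 16 parts, so with N = 379 the expected counts are:
  agouti: 379 × 9/16 = 213.1875
  black: 379 × 3/16 = 71.0625
  albino: 379 × 4/16 = 94.75
χ² = Σ (O − E)² / E
  agouti: (210 − 213.1875)² / 213.1875 = 0.0477
  black: (70 − 71.0625)² / 71.0625 = 0.0159
  albino: (99 − 94.75)² / 94.75 = 0.1906
χ² = 0.0477 + 0.0159 + 0.1906 = 0.2542 ≈ 0.254
Degrees of freedom = 3 − 1 = 2; critical value at α = 0.01 is 9.21.
Since 0.254 < 9.21, we fail to reject the null hypothesis — the data are consistent with the 9:3:4 ratio.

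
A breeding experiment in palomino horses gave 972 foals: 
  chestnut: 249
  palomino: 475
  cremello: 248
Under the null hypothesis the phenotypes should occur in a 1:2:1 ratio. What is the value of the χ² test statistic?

0.500

Expected counts for N = 972 under a 1:2:1 ratio (total parts = 4):
  chestnut: 972 × 1/4 = 243
  palomino: 972 × 2/4 = 486
  cremello: 972 × 1/4 = 243
χ² = Σ (O − E)² / E
  chestnut: (249 − 243)² / 243 = 0.1481
  palomino: (475 − 486)² / 486 = 0.2490
  cremello: (248 − 243)² / 243 = 0.1029
χ² = 0.1481 + 0.2490 + 0.1029 = 0.500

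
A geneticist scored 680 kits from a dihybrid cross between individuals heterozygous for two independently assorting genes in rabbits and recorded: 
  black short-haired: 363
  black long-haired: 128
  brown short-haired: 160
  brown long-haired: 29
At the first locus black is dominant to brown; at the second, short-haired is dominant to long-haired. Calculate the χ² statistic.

13.569

A dihybrid F₂ with independent assortment and complete dominance at both loci gives a 9:3:3:1 phenotypic ratio.
Expected counts for N = 680 under a 9:3:3:1 ratio (total parts = 16):
  black short-haired: 680 × 9/16 = 382.5
  black long-haired: 680 × 3/16 = 127.5
  brown short-haired: 680 × 3/16 = 127.5
  brown long-haired: 680 × 1/16 = 42.5
χ² = Σ (O − E)² / E
  black short-haired: (363 − 382.5)² / 382.5 = 0.9941
  black long-haired: (128 − 127.5)² / 127.5 = 0.0020
  brown short-haired: (160 − 127.5)² / 127.5 = 8.2843
  brown long-haired: (29 − 42.5)² / 42.5 = 4.2882
χ² = 0.9941 + 0.0020 + 8.2843 + 4.2882 = 13.5686 ≈ 13.569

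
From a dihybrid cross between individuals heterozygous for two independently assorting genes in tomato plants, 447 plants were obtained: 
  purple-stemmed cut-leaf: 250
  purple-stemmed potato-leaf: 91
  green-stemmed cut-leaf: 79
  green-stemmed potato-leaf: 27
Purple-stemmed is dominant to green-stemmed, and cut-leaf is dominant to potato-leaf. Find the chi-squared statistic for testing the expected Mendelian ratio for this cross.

A dihybrid F₂ with independent assortment and complete dominance at both loci gives a 9:3:3:1 phenotypic ratio.
Total ratio parts = 16. Expected numbers out of 447:
  purple-stemmed cut-leaf: 447 × 9/16 = 251.4375
  purple-stemmed potato-leaf: 447 × 3/16 = 83.8125
  green-stemmed cut-leaf: 447 × 3/16 = 83.8125
  green-stemmed potato-leaf: 447 × 1/16 = 27.9375
χ² = Σ (O − E)² / E
  purple-stemmed cut-leaf: (250 − 251.4375)² / 251.4375 = 0.0082
  purple-stemmed potato-leaf: (91 − 83.8125)² / 83.8125 = 0.6164
  green-stemmed cut-leaf: (79 − 83.8125)² / 83.8125 = 0.2763
  green-stemmed potato-leaf: (27 − 27.9375)² / 27.9375 = 0.0315
χ² = 0.0082 + 0.6164 + 0.2763 + 0.0315 = 0.9324 ≈ 0.932

0.932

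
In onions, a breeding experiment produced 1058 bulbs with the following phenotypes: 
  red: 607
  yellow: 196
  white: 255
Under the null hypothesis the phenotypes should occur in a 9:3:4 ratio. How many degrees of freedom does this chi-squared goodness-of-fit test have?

A goodness-of-fit test with 3 phenotype classes has df = 3 − 1 = 2.

2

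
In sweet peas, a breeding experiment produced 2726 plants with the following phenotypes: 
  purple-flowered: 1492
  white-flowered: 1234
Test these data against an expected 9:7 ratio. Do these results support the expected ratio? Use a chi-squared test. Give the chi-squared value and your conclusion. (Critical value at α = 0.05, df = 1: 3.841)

Total ratio parts = 16. Expected numbers out of 2726:
  purple-flowered: 2726 × 9/16 = 1533.375
  white-flowered: 2726 × 7/16 = 1192.625
χ² = Σ (O − E)² / E
  purple-flowered: (1492 − 1533.375)² / 1533.375 = 1.1164
  white-flowered: (1234 − 1192.625)² / 1192.625 = 1.4354
χ² = 1.1164 + 1.4354 = 2.5518 ≈ 2.552
Degrees of freedom = 2 − 1 = 1; critical value at α = 0.05 is 3.841.
Since 2.552 < 3.841, we fail to reject the null hypothesis — the data are consistent with the 9:7 ratio.

2.552; consistent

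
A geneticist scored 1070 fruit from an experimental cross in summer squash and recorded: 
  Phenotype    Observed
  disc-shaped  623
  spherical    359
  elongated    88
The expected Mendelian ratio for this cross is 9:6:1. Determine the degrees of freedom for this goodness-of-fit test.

2

A goodness-of-fit test with 3 phenotype classes has df = 3 − 1 = 2.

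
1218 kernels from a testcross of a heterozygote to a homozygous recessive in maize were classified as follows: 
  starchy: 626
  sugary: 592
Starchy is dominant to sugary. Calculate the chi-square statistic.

A testcross of a heterozygote (Aa × aa) gives a 1:1 phenotypic ratio.
Total ratio parts = 2. Expected numbers out of 1218:
  starchy: 1218 × 1/2 = 609
  sugary: 1218 × 1/2 = 609
χ² = Σ (O − E)² / E
  starchy: (626 − 609)² / 609 = 0.4745
  sugary: (592 − 609)² / 609 = 0.4745
χ² = 0.4745 + 0.4745 = 0.949

0.949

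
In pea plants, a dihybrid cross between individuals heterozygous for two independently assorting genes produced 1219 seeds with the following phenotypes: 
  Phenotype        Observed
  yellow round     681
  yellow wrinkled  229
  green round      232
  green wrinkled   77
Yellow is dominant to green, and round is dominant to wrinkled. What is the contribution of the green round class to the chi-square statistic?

A dihybrid F₂ with independent assortment and complete dominance at both loci gives a 9:3:3:1 phenotypic ratio.
Expected counts for N = 1219 under a 9:3:3:1 ratio (total parts = 16):
  yellow round: 1219 × 9/16 = 685.6875
  yellow wrinkled: 1219 × 3/16 = 228.5625
  green round: 1219 × 3/16 = 228.5625
  green wrinkled: 1219 × 1/16 = 76.1875
Contribution of green round: (232 − 228.5625)² / 228.5625 = 0.0517

0.052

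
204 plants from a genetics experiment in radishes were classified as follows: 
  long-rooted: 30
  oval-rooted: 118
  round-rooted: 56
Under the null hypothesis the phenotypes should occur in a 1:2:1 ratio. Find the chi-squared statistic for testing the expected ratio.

Expected counts for N = 204 under a 1:2:1 ratio (total parts = 4):
  long-rooted: 204 × 1/4 = 51
  oval-rooted: 204 × 2/4 = 102
  round-rooted: 204 × 1/4 = 51
χ² = Σ (O − E)² / E
  long-rooted: (30 − 51)² / 51 = 8.6471
  oval-rooted: (118 − 102)² / 102 = 2.5098
  round-rooted: (56 − 51)² / 51 = 0.4902
χ² = 8.6471 + 2.5098 + 0.4902 = 11.6471 ≈ 11.647

11.647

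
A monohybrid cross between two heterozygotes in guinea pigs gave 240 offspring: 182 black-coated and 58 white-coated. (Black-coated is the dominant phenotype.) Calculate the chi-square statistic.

For a monohybrid cross between heterozygotes with complete dominance, the expected phenotypic ratio is 3:1.
Under the 3:1 hypothesis (Σ ratio = 4, N = 240):
  black-coated: 240 × 3/4 = 180
  white-coated: 240 × 1/4 = 60
χ² = Σ (O − E)² / E
  black-coated: (182 − 180)² / 180 = 0.0222
  white-coated: (58 − 60)² / 60 = 0.0667
χ² = 0.0222 + 0.0667 = 0.0889 ≈ 0.089

0.089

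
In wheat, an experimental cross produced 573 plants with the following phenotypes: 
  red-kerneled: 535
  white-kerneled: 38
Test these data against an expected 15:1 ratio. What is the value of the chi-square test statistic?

Under the 15:1 hypothesis (Σ ratio = 16, N = 573):
  red-kerneled: 573 × 15/16 = 537.1875
  white-kerneled: 573 × 1/16 = 35.8125
χ² = Σ (O − E)² / E
  red-kerneled: (535 − 537.1875)² / 537.1875 = 0.0089
  white-kerneled: (38 − 35.8125)² / 35.8125 = 0.1336
χ² = 0.0089 + 0.1336 = 0.1425 ≈ 0.143

0.143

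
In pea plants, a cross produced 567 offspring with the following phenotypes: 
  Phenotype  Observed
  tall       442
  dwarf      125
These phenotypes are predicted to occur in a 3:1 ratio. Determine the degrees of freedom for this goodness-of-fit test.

1

A goodness-of-fit test with 2 phenotype classes has df = 2 − 1 = 1.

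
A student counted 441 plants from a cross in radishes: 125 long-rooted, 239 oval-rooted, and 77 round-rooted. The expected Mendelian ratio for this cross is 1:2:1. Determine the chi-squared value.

Expected counts for N = 441 under a 1:2:1 ratio (total parts = 4):
  long-rooted: 441 × 1/4 = 110.25
  oval-rooted: 441 × 2/4 = 220.5
  round-rooted: 441 × 1/4 = 110.25
χ² = Σ (O − E)² / E
  long-rooted: (125 − 110.25)² / 110.25 = 1.9734
  oval-rooted: (239 − 220.5)² / 220.5 = 1.5522
  round-rooted: (77 − 110.25)² / 110.25 = 10.0278
χ² = 1.9734 + 1.5522 + 10.0278 = 13.5534 ≈ 13.553

13.553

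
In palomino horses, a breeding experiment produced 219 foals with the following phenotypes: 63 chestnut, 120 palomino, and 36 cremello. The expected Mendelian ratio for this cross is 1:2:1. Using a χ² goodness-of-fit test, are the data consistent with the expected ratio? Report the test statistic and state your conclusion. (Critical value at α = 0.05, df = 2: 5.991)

8.671; not consistent

Under the 1:2:1 hypothesis (Σ ratio = 4, N = 219):
  chestnut: 219 × 1/4 = 54.75
  palomino: 219 × 2/4 = 109.5
  cremello: 219 × 1/4 = 54.75
χ² = Σ (O − E)² / E
  chestnut: (63 − 54.75)² / 54.75 = 1.2432
  palomino: (120 − 109.5)² / 109.5 = 1.0068
  cremello: (36 − 54.75)² / 54.75 = 6.4212
χ² = 1.2432 + 1.0068 + 6.4212 = 8.6712 ≈ 8.671
Degrees of freedom = 3 − 1 = 2; critical value at α = 0.05 is 5.991.
Since 8.671 > 5.991, we reject the null hypothesis — the data do not fit the 1:2:1 ratio.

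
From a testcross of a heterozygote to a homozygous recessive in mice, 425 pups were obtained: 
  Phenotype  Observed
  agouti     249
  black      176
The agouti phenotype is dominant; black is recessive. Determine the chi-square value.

12.539

A testcross of a heterozygote (Aa × aa) gives a 1:1 phenotypic ratio.
Total ratio parts = 2. Expected numbers out of 425:
  agouti: 425 × 1/2 = 212.5
  black: 425 × 1/2 = 212.5
χ² = Σ (O − E)² / E
  agouti: (249 − 212.5)² / 212.5 = 6.2694
  black: (176 − 212.5)² / 212.5 = 6.2694
χ² = 6.2694 + 6.2694 = 12.5388 ≈ 12.539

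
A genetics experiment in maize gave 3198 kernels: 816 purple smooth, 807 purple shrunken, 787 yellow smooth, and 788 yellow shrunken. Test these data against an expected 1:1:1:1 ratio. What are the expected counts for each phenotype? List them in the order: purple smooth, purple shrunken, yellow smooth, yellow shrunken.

799.5, 799.5, 799.5, 799.5

Expected counts for N = 3198 under a 1:1:1:1 ratio (total parts = 4):
  purple smooth: 3198 × 1/4 = 799.5
  purple shrunken: 3198 × 1/4 = 799.5
  yellow smooth: 3198 × 1/4 = 799.5
  yellow shrunken: 3198 × 1/4 = 799.5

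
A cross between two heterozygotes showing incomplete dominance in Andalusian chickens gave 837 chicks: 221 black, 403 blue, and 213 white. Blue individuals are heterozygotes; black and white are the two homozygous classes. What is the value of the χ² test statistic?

With incomplete dominance, a heterozygote × heterozygote cross gives a 1:2:1 phenotypic ratio.
The 1:2:1 ratio has 4 parts, so with N = 837 the expected counts are:
  black: 837 × 1/4 = 209.25
  blue: 837 × 2/4 = 418.5
  white: 837 × 1/4 = 209.25
χ² = Σ (O − E)² / E
  black: (221 − 209.25)² / 209.25 = 0.6598
  blue: (403 − 418.5)² / 418.5 = 0.5741
  white: (213 − 209.25)² / 209.25 = 0.0672
χ² = 0.6598 + 0.5741 + 0.0672 = 1.3011 ≈ 1.301

1.301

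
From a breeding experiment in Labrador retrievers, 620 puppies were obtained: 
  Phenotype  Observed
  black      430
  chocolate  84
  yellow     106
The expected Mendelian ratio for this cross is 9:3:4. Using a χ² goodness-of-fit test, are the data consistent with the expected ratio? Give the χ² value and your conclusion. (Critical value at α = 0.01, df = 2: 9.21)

43.366; not consistent

Under the 9:3:4 hypothesis (Σ ratio = 16, N = 620):
  black: 620 × 9/16 = 348.75
  chocolate: 620 × 3/16 = 116.25
  yellow: 620 × 4/16 = 155
χ² = Σ (O − E)² / E
  black: (430 − 348.75)² / 348.75 = 18.9292
  chocolate: (84 − 116.25)² / 116.25 = 8.9468
  yellow: (106 − 155)² / 155 = 15.4903
χ² = 18.9292 + 8.9468 + 15.4903 = 43.3663 ≈ 43.366
Degrees of freedom = 3 − 1 = 2; critical value at α = 0.01 is 9.21.
Since 43.366 > 9.21, we reject the null hypothesis — the data do not fit the 9:3:4 ratio.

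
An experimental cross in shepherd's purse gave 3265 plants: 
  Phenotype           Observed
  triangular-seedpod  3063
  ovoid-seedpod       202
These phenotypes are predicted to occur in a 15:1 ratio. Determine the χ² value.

The 15:1 ratio has 16 parts, so with N = 3265 the expected counts are:
  triangular-seedpod: 3265 × 15/16 = 3060.9375
  ovoid-seedpod: 3265 × 1/16 = 204.0625
χ² = Σ (O − E)² / E
  triangular-seedpod: (3063 − 3060.9375)² / 3060.9375 = 0.0014
  ovoid-seedpod: (202 − 204.0625)² / 204.0625 = 0.0208
χ² = 0.0014 + 0.0208 = 0.0222 ≈ 0.022

0.022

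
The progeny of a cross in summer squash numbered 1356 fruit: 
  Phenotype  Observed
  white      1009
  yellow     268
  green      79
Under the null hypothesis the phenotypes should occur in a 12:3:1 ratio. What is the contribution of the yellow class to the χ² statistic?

Total ratio parts = 16. Expected numbers out of 1356:
  white: 1356 × 12/16 = 1017
  yellow: 1356 × 3/16 = 254.25
  green: 1356 × 1/16 = 84.75
Contribution of yellow: (268 − 254.25)² / 254.25 = 0.7436

0.744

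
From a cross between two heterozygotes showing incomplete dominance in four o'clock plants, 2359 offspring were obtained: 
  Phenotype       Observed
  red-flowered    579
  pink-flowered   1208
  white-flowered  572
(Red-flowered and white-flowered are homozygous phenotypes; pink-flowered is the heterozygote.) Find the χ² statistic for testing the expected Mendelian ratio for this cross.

1.419

With incomplete dominance, a heterozygote × heterozygote cross gives a 1:2:1 phenotypic ratio.
The 1:2:1 ratio has 4 parts, so with N = 2359 the expected counts are:
  red-flowered: 2359 × 1/4 = 589.75
  pink-flowered: 2359 × 2/4 = 1179.5
  white-flowered: 2359 × 1/4 = 589.75
χ² = Σ (O − E)² / E
  red-flowered: (579 − 589.75)² / 589.75 = 0.1960
  pink-flowered: (1208 − 1179.5)² / 1179.5 = 0.6886
  white-flowered: (572 − 589.75)² / 589.75 = 0.5342
χ² = 0.1960 + 0.6886 + 0.5342 = 1.4188 ≈ 1.419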